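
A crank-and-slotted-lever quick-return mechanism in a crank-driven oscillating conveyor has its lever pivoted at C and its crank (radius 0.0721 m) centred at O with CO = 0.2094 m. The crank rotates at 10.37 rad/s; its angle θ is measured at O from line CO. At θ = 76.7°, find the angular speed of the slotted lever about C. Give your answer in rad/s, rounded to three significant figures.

1.61

ω = 10.37 rad/s
Crank pin A relative to C: A = (d + r cosθ, r sinθ); lever angle φ = atan2(r sinθ, d + r cosθ).
Differentiating tanφ: φ̇ = rω(d cosθ + r)/(d² + r² + 2dr cosθ).
d² + r² + 2dr cosθ = |CA|² = 0.0559932 m²;  d cosθ + r = +0.12027 m.
|ω_lever| = |0.0721·10.37·+0.12027| / 0.0559932 = 1.606 rad/s.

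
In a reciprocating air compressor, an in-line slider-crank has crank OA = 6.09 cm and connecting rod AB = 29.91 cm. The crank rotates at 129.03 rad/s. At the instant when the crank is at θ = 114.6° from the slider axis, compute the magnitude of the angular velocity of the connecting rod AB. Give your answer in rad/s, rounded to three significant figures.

ω = 129 rad/s
The rod makes angle φ with the slider axis where L sinφ = r sinθ; differentiating, L cosφ·φ̇ = r ω cosθ.
L cosφ = √(L² − r² sin²θ) = 0.29393 m.
|ω_rod| = r ω |cosθ| / √(L² − r² sin²θ) = 0.0609·129·0.41628/0.29393 = 11.129 rad/s.

11.1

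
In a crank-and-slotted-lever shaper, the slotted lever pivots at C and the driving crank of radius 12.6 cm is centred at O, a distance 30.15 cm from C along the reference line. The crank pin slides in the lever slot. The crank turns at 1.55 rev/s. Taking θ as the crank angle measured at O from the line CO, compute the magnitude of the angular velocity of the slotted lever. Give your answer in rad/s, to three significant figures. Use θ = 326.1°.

ω = 9.739 rad/s (from 1.55 rev/s).
Crank pin A relative to C: A = (d + r cosθ, r sinθ); lever angle φ = atan2(r sinθ, d + r cosθ).
Differentiating tanφ: φ̇ = rω(d cosθ + r)/(d² + r² + 2dr cosθ).
d² + r² + 2dr cosθ = |CA|² = 0.169841 m²;  d cosθ + r = +0.37625 m.
|ω_lever| = |0.126·9.739·+0.37625| / 0.169841 = 2.7184 rad/s.

2.72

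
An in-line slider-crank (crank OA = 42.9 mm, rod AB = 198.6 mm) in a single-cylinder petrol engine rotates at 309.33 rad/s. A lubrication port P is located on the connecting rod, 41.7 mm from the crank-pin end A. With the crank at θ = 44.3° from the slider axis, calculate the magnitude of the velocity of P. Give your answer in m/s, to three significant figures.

12.2

ω = 309.3 rad/s.  Crank-pin speed |V_A| = rω = 13.27 m/s, perpendicular to OA.
Rod angle: sinφ = −(r/L) sinθ ⇒ φ = -8.677°; ω_rod = −rω cosθ/√(L²−r²sin²θ) = -48.376 rad/s.
V_P = V_A + ω_rod × AP, with AP = 0.0417 m along the rod.
Components: V_Px = −rω sinθ − a·ω_rod·sinφ = -9.5725 m/s;  V_Py = rω cosθ + a·ω_rod·cosφ = +7.5033 m/s.
|V_P| = √(V_Px² + V_Py²) = 12.163 m/s.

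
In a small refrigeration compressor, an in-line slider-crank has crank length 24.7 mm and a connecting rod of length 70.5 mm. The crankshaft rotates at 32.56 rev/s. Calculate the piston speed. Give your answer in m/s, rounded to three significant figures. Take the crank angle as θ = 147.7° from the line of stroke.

1.89

ω = 2π·32.6 = 204.6 rad/s
For an in-line slider-crank, x = r cosθ + √(L² − r² sin²θ), so v = −rω sinθ·[1 + r cosθ/√(L² − r² sin²θ)].
With r = 0.0247 m, L = 0.0705 m, θ = 147.7°: √(L² − r² sin²θ) = 0.069254 m.
v = −0.0247·204.6·0.53435·[1 + 0.0247·-0.84526/0.069254] = -1.8861 m/s.
|v| = 1.8861 m/s.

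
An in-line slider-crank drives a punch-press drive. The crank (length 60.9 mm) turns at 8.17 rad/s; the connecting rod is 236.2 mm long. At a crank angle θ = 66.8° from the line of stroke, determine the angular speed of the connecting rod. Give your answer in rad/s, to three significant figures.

0.854

ω = 8.17 rad/s
The rod makes angle φ with the slider axis where L sinφ = r sinθ; differentiating, L cosφ·φ̇ = r ω cosθ.
L cosφ = √(L² − r² sin²θ) = 0.22947 m.
|ω_rod| = r ω |cosθ| / √(L² − r² sin²θ) = 0.0609·8.17·0.39394/0.22947 = 0.85417 rad/s.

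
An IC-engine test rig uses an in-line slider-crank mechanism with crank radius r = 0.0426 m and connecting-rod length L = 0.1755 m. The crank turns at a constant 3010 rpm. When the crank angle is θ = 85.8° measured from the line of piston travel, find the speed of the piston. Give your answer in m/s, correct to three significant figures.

ω = 2π·3010/60 = 315.2 rad/s
For an in-line slider-crank, x = r cosθ + √(L² − r² sin²θ), so v = −rω sinθ·[1 + r cosθ/√(L² − r² sin²θ)].
With r = 0.0426 m, L = 0.1755 m, θ = 85.8°: √(L² − r² sin²θ) = 0.17028 m.
v = −0.0426·315.2·0.99731·[1 + 0.0426·0.07324/0.17028] = -13.637 m/s.
|v| = 13.637 m/s.

13.6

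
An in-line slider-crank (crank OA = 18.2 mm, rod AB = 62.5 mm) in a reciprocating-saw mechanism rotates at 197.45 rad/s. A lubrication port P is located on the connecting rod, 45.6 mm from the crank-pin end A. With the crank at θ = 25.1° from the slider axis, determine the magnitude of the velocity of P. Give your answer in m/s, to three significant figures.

ω = 197.4 rad/s.  Crank-pin speed |V_A| = rω = 3.5936 m/s, perpendicular to OA.
Rod angle: sinφ = −(r/L) sinθ ⇒ φ = -7.096°; ω_rod = −rω cosθ/√(L²−r²sin²θ) = -52.47 rad/s.
V_P = V_A + ω_rod × AP, with AP = 0.0456 m along the rod.
Components: V_Px = −rω sinθ − a·ω_rod·sinφ = -1.82 m/s;  V_Py = rω cosθ + a·ω_rod·cosφ = +0.87995 m/s.
|V_P| = √(V_Px² + V_Py²) = 2.0215 m/s.

2.02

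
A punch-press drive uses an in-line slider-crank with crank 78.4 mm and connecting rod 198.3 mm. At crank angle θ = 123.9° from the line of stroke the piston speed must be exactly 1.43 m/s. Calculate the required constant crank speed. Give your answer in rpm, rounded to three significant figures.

274

For an in-line slider-crank, |v_piston| = rω|sinθ|·[1 + r cosθ/√(L² − r² sin²θ)].
With r = 0.0784 m, L = 0.1983 m, θ = 123.9°: the bracketed kinematic factor |dx/dθ| = 0.049883 m.
ω = v/|dx/dθ| = 1.43/0.049883 = 28.667 rad/s.
N = 60ω/(2π) = 273.75 rpm.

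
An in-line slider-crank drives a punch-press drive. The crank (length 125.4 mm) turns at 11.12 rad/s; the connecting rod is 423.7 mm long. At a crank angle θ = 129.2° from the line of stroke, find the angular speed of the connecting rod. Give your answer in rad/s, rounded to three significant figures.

ω = 11.12 rad/s
The rod makes angle φ with the slider axis where L sinφ = r sinθ; differentiating, L cosφ·φ̇ = r ω cosθ.
L cosφ = √(L² − r² sin²θ) = 0.41241 m.
|ω_rod| = r ω |cosθ| / √(L² − r² sin²θ) = 0.1254·11.12·0.63203/0.41241 = 2.1371 rad/s.

2.14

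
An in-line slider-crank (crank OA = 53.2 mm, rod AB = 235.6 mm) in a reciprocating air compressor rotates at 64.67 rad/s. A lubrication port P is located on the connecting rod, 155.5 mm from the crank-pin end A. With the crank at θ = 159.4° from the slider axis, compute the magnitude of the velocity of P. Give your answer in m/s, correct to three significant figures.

1.51

ω = 64.67 rad/s.  Crank-pin speed |V_A| = rω = 3.4404 m/s, perpendicular to OA.
Rod angle: sinφ = −(r/L) sinθ ⇒ φ = -4.557°; ω_rod = −rω cosθ/√(L²−r²sin²θ) = +13.713 rad/s.
V_P = V_A + ω_rod × AP, with AP = 0.1555 m along the rod.
Components: V_Px = −rω sinθ − a·ω_rod·sinφ = -1.0411 m/s;  V_Py = rω cosθ + a·ω_rod·cosφ = -1.0949 m/s.
|V_P| = √(V_Px² + V_Py²) = 1.5108 m/s.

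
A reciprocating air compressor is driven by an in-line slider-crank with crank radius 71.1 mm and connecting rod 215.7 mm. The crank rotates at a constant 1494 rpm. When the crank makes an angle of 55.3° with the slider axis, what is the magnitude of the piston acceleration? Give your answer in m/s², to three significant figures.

796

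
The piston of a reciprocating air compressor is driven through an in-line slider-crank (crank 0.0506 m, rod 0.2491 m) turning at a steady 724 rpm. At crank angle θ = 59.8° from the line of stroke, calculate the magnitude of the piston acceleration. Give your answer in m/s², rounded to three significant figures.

ω = 2π·724/60 = 75.82 rad/s
x(θ) = r cosθ + √(L² − r² sin²θ); with ω constant, a = ω²·d²x/dθ².
d²x/dθ² = −r cosθ − r²(cos2θ)/√u − r⁴ sin²2θ/(4u^{3/2}),  u = L² − r² sin²θ = 0.0601383 m².
Substituting r = 0.0506 m, L = 0.2491 m, θ = 59.8°: d²x/dθ² = -0.02038 m.
a = ω²·d²x/dθ² = (75.82)²·(-0.02038) = -117.15 m/s²;  |a| = 117.15 m/s².

117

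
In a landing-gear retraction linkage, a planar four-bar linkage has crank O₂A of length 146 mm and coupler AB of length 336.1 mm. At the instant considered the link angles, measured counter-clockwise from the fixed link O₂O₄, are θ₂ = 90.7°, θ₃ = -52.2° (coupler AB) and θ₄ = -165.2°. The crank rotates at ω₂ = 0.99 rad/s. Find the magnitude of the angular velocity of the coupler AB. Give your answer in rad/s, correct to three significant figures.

ω₂ = 0.99 rad/s
Differentiating the loop-closure r₂e^{iθ₂}+r₃e^{iθ₃}=r₁+r₄e^{iθ₄} gives r₂ω₂e^{iθ₂}+r₃ω₃e^{iθ₃}=r₄ω₄e^{iθ₄}.
Eliminating the other unknown: ω₃ = r₂ω₂ sin(θ₄−θ₂) / [r₃ sin(θ₃−θ₄)].
Numerator sine = +0.96987; denominator sine = +0.92050.
Result = 0.146·0.99·(+0.96987) / (0.3361·(+0.92050)) = +0.45311 rad/s; magnitude 0.45311 rad/s.

0.453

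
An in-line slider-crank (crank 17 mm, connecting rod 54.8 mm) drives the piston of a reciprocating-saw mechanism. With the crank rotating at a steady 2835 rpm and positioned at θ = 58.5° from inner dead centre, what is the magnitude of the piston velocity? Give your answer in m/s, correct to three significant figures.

5.03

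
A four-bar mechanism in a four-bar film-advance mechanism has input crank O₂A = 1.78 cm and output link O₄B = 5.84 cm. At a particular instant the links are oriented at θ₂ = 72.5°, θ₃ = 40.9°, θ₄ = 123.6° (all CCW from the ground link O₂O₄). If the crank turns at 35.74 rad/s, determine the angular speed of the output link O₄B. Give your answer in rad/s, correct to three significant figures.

5.75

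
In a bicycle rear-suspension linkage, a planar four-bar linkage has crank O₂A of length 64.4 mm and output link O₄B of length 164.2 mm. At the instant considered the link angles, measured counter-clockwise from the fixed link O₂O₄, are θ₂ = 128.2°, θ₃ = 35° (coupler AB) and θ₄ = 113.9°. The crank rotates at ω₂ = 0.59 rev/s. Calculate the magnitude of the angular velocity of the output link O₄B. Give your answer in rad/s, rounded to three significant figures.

ω₂ = 3.707 rad/s (from 0.59 rev/s).
Differentiating the loop-closure r₂e^{iθ₂}+r₃e^{iθ₃}=r₁+r₄e^{iθ₄} gives r₂ω₂e^{iθ₂}+r₃ω₃e^{iθ₃}=r₄ω₄e^{iθ₄}.
Eliminating the other unknown: ω₄ = r₂ω₂ sin(θ₂−θ₃) / [r₄ sin(θ₄−θ₃)].
Numerator sine = +0.99844; denominator sine = +0.98129.
Result = 0.0644·3.707·(+0.99844) / (0.1642·(+0.98129)) = +1.4793 rad/s; magnitude 1.4793 rad/s.

1.48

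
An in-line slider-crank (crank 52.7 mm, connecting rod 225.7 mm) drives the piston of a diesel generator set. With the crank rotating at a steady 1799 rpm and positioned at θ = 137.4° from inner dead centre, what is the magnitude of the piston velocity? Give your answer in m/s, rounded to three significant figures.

ω = 2π·1799/60 = 188.4 rad/s
For an in-line slider-crank, x = r cosθ + √(L² − r² sin²θ), so v = −rω sinθ·[1 + r cosθ/√(L² − r² sin²θ)].
With r = 0.0527 m, L = 0.2257 m, θ = 137.4°: √(L² − r² sin²θ) = 0.22286 m.
v = −0.0527·188.4·0.67688·[1 + 0.0527·-0.73610/0.22286] = -5.5504 m/s.
|v| = 5.5504 m/s.

5.55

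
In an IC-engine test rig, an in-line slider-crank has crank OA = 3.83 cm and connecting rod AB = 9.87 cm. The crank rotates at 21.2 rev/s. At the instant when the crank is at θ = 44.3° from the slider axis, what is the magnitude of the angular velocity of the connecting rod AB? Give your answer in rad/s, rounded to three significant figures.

ω = 133.2 rad/s (converted from 21.2 rev/s).
The rod makes angle φ with the slider axis where L sinφ = r sinθ; differentiating, L cosφ·φ̇ = r ω cosθ.
L cosφ = √(L² − r² sin²θ) = 0.095006 m.
|ω_rod| = r ω |cosθ| / √(L² − r² sin²θ) = 0.0383·133.2·0.71569/0.095006 = 38.432 rad/s.

38.4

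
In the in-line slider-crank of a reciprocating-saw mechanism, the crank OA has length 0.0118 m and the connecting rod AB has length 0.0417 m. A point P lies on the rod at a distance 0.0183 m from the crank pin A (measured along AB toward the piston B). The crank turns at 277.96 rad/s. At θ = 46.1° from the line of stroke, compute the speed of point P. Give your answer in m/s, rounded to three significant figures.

ω = 278 rad/s.  Crank-pin speed |V_A| = rω = 3.2799 m/s, perpendicular to OA.
Rod angle: sinφ = −(r/L) sinθ ⇒ φ = -11.765°; ω_rod = −rω cosθ/√(L²−r²sin²θ) = -55.71 rad/s.
V_P = V_A + ω_rod × AP, with AP = 0.0183 m along the rod.
Components: V_Px = −rω sinθ − a·ω_rod·sinφ = -2.5712 m/s;  V_Py = rω cosθ + a·ω_rod·cosφ = +1.2762 m/s.
|V_P| = √(V_Px² + V_Py²) = 2.8705 m/s.

2.87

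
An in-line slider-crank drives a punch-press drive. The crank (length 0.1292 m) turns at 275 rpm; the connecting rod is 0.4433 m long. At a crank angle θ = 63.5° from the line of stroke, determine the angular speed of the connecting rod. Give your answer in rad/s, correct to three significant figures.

3.88

ω = 28.8 rad/s (converted from 275 rpm).
The rod makes angle φ with the slider axis where L sinφ = r sinθ; differentiating, L cosφ·φ̇ = r ω cosθ.
L cosφ = √(L² − r² sin²θ) = 0.42796 m.
|ω_rod| = r ω |cosθ| / √(L² − r² sin²θ) = 0.1292·28.8·0.44620/0.42796 = 3.8793 rad/s.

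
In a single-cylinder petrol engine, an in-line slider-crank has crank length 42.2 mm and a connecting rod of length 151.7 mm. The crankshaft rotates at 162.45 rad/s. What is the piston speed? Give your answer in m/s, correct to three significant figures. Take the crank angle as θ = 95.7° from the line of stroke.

ω = 162.4 rad/s
For an in-line slider-crank, x = r cosθ + √(L² − r² sin²θ), so v = −rω sinθ·[1 + r cosθ/√(L² − r² sin²θ)].
With r = 0.0422 m, L = 0.1517 m, θ = 95.7°: √(L² − r² sin²θ) = 0.14577 m.
v = −0.0422·162.4·0.99506·[1 + 0.0422·-0.09932/0.14577] = -6.6254 m/s.
|v| = 6.6254 m/s.

6.63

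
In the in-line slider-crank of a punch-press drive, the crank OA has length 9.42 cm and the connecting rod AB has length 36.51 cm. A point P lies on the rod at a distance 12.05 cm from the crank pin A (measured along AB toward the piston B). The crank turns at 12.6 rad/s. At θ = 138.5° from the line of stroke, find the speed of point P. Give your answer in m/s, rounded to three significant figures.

ω = 12.6 rad/s.  Crank-pin speed |V_A| = rω = 1.1869 m/s, perpendicular to OA.
Rod angle: sinφ = −(r/L) sinθ ⇒ φ = -9.844°; ω_rod = −rω cosθ/√(L²−r²sin²θ) = +2.4712 rad/s.
V_P = V_A + ω_rod × AP, with AP = 0.1205 m along the rod.
Components: V_Px = −rω sinθ − a·ω_rod·sinφ = -0.73557 m/s;  V_Py = rω cosθ + a·ω_rod·cosφ = -0.59556 m/s.
|V_P| = √(V_Px² + V_Py²) = 0.94644 m/s.

0.946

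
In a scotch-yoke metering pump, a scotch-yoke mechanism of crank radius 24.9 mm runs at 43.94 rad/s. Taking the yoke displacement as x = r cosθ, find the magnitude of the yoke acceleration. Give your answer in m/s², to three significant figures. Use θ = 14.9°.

ω = 43.94 rad/s
x = r cosθ ⇒ ẍ = −rω² cosθ (ω constant).
|a| = rω²|cosθ| = 0.0249·(43.94)²·|cos 14.9°| = 46.459 m/s².

46.5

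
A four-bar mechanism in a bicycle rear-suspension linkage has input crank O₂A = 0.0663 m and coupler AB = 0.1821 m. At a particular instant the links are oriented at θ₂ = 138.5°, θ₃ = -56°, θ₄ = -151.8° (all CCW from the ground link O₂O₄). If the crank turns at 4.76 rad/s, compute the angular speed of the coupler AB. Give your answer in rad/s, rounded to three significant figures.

1.63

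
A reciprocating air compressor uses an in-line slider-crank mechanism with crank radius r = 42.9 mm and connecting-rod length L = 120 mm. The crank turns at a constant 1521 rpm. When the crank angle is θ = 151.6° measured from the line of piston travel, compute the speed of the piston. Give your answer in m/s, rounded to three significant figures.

ω = 2π·1521/60 = 159.3 rad/s
For an in-line slider-crank, x = r cosθ + √(L² − r² sin²θ), so v = −rω sinθ·[1 + r cosθ/√(L² − r² sin²θ)].
With r = 0.0429 m, L = 0.12 m, θ = 151.6°: √(L² − r² sin²θ) = 0.11825 m.
v = −0.0429·159.3·0.47562·[1 + 0.0429·-0.87965/0.11825] = -2.2128 m/s.
|v| = 2.2128 m/s.

2.21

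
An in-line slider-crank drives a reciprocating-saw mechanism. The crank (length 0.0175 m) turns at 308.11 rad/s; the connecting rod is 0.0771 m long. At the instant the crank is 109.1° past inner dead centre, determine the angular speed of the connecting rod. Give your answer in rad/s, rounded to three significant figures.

ω = 308.1 rad/s
The rod makes angle φ with the slider axis where L sinφ = r sinθ; differentiating, L cosφ·φ̇ = r ω cosθ.
L cosφ = √(L² − r² sin²θ) = 0.075306 m.
|ω_rod| = r ω |cosθ| / √(L² − r² sin²θ) = 0.0175·308.1·0.32722/0.075306 = 23.429 rad/s.

23.4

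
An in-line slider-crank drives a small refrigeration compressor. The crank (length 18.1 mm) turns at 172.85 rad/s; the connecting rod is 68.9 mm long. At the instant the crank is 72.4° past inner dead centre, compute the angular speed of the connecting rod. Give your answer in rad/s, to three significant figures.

14.2

ω = 172.8 rad/s
The rod makes angle φ with the slider axis where L sinφ = r sinθ; differentiating, L cosφ·φ̇ = r ω cosθ.
L cosφ = √(L² − r² sin²θ) = 0.066705 m.
|ω_rod| = r ω |cosθ| / √(L² − r² sin²θ) = 0.0181·172.8·0.30237/0.066705 = 14.182 rad/s.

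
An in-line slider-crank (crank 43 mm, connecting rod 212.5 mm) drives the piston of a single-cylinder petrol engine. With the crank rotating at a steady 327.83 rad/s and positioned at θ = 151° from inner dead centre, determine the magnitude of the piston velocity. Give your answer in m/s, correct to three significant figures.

ω = 327.8 rad/s
For an in-line slider-crank, x = r cosθ + √(L² − r² sin²θ), so v = −rω sinθ·[1 + r cosθ/√(L² − r² sin²θ)].
With r = 0.043 m, L = 0.2125 m, θ = 151°: √(L² − r² sin²θ) = 0.21147 m.
v = −0.043·327.8·0.48481·[1 + 0.043·-0.87462/0.21147] = -5.6188 m/s.
|v| = 5.6188 m/s.

5.62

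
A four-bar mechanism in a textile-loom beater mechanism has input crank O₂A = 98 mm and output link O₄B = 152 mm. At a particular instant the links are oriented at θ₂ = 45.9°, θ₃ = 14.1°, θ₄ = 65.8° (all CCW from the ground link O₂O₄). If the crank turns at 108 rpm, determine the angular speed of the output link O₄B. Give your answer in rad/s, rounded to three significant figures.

4.90

ω₂ = 11.31 rad/s (from 108 rpm).
Differentiating the loop-closure r₂e^{iθ₂}+r₃e^{iθ₃}=r₁+r₄e^{iθ₄} gives r₂ω₂e^{iθ₂}+r₃ω₃e^{iθ₃}=r₄ω₄e^{iθ₄}.
Eliminating the other unknown: ω₄ = r₂ω₂ sin(θ₂−θ₃) / [r₄ sin(θ₄−θ₃)].
Numerator sine = +0.52696; denominator sine = +0.78478.
Result = 0.098·11.31·(+0.52696) / (0.152·(+0.78478)) = +4.8962 rad/s; magnitude 4.8962 rad/s.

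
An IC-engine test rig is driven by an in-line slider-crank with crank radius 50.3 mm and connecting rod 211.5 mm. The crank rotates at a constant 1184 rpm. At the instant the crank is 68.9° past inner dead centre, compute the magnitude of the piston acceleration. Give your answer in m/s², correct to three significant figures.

140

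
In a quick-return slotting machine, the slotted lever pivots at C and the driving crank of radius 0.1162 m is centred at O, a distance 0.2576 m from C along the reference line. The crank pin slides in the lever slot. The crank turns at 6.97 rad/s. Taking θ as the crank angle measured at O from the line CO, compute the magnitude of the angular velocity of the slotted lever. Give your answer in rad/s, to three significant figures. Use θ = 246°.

0.167

ω = 6.97 rad/s
Crank pin A relative to C: A = (d + r cosθ, r sinθ); lever angle φ = atan2(r sinθ, d + r cosθ).
Differentiating tanφ: φ̇ = rω(d cosθ + r)/(d² + r² + 2dr cosθ).
d² + r² + 2dr cosθ = |CA|² = 0.0555104 m²;  d cosθ + r = +0.011425 m.
|ω_lever| = |0.1162·6.97·+0.011425| / 0.0555104 = 0.16669 rad/s.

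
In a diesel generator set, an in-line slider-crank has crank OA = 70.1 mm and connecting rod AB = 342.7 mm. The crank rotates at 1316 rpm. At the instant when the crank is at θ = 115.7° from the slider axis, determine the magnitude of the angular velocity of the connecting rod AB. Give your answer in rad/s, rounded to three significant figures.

ω = 137.8 rad/s (converted from 1316 rpm).
The rod makes angle φ with the slider axis where L sinφ = r sinθ; differentiating, L cosφ·φ̇ = r ω cosθ.
L cosφ = √(L² − r² sin²θ) = 0.33683 m.
|ω_rod| = r ω |cosθ| / √(L² − r² sin²θ) = 0.0701·137.8·0.43366/0.33683 = 12.438 rad/s.

12.4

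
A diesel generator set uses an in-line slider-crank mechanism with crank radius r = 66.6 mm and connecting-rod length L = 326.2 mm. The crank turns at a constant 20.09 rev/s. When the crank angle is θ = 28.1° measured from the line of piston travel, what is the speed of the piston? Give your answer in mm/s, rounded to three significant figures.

ω = 2π·20.1 = 126.2 rad/s
For an in-line slider-crank, x = r cosθ + √(L² − r² sin²θ), so v = −rω sinθ·[1 + r cosθ/√(L² − r² sin²θ)].
With r = 0.0666 m, L = 0.3262 m, θ = 28.1°: √(L² − r² sin²θ) = 0.32469 m.
v = −0.0666·126.2·0.47101·[1 + 0.0666·0.88213/0.32469] = -4.6762 m/s.
|v| = 4.6762 m/s = 4676.2 mm/s.

4680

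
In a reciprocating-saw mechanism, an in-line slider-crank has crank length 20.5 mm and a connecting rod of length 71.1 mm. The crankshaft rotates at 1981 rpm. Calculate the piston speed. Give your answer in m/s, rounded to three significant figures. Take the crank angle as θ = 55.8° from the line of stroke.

4.10

ω = 2π·1981/60 = 207.4 rad/s
For an in-line slider-crank, x = r cosθ + √(L² − r² sin²θ), so v = −rω sinθ·[1 + r cosθ/√(L² − r² sin²θ)].
With r = 0.0205 m, L = 0.0711 m, θ = 55.8°: √(L² − r² sin²θ) = 0.069049 m.
v = −0.0205·207.4·0.82708·[1 + 0.0205·0.56208/0.069049] = -4.1043 m/s.
|v| = 4.1043 m/s.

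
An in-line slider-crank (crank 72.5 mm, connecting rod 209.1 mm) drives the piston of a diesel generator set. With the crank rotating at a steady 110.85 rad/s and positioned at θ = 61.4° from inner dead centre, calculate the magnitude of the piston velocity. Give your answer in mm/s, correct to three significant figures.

8290

ω = 110.8 rad/s
For an in-line slider-crank, x = r cosθ + √(L² − r² sin²θ), so v = −rω sinθ·[1 + r cosθ/√(L² − r² sin²θ)].
With r = 0.0725 m, L = 0.2091 m, θ = 61.4°: √(L² − r² sin²θ) = 0.19918 m.
v = −0.0725·110.8·0.87798·[1 + 0.0725·0.47869/0.19918] = -8.2855 m/s.
|v| = 8.2855 m/s = 8285.5 mm/s.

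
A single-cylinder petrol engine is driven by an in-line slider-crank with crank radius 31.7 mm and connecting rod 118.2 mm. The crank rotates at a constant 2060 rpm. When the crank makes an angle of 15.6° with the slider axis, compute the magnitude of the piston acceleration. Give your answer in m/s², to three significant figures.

1760

ω = 2π·2060/60 = 215.7 rad/s
x(θ) = r cosθ + √(L² − r² sin²θ); with ω constant, a = ω²·d²x/dθ².
d²x/dθ² = −r cosθ − r²(cos2θ)/√u − r⁴ sin²2θ/(4u^{3/2}),  u = L² − r² sin²θ = 0.0138986 m².
Substituting r = 0.0317 m, L = 0.1182 m, θ = 15.6°: d²x/dθ² = -0.037865 m.
a = ω²·d²x/dθ² = (215.7)²·(-0.037865) = -1762.1 m/s²;  |a| = 1762.1 m/s².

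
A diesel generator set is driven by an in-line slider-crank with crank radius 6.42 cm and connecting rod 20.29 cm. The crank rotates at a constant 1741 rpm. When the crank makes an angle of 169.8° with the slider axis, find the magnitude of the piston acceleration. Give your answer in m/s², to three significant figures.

ω = 2π·1741/60 = 182.3 rad/s
x(θ) = r cosθ + √(L² − r² sin²θ); with ω constant, a = ω²·d²x/dθ².
d²x/dθ² = −r cosθ − r²(cos2θ)/√u − r⁴ sin²2θ/(4u^{3/2}),  u = L² − r² sin²θ = 0.0410392 m².
Substituting r = 0.0642 m, L = 0.2029 m, θ = 169.8°: d²x/dθ² = +0.044054 m.
a = ω²·d²x/dθ² = (182.3)²·(+0.044054) = +1464.3 m/s²;  |a| = 1464.3 m/s².

1460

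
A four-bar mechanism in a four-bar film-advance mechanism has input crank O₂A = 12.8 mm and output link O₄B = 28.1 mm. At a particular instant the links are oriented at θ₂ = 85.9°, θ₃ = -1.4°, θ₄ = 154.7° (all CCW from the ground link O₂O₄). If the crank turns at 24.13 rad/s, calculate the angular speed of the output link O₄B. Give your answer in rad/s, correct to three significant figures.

ω₂ = 24.13 rad/s
Differentiating the loop-closure r₂e^{iθ₂}+r₃e^{iθ₃}=r₁+r₄e^{iθ₄} gives r₂ω₂e^{iθ₂}+r₃ω₃e^{iθ₃}=r₄ω₄e^{iθ₄}.
Eliminating the other unknown: ω₄ = r₂ω₂ sin(θ₂−θ₃) / [r₄ sin(θ₄−θ₃)].
Numerator sine = +0.99889; denominator sine = +0.40514.
Result = 0.0128·24.13·(+0.99889) / (0.0281·(+0.40514)) = +27.1 rad/s; magnitude 27.1 rad/s.

27.1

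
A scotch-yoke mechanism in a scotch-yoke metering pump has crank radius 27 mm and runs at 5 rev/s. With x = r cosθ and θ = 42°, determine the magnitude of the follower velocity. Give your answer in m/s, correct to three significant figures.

ω = 31.42 rad/s (from 5 rev/s).
x = r cosθ ⇒ ẋ = −rω sinθ.
|v| = rω|sinθ| = 0.027·31.42·|sin 42°| = 0.56758 m/s.

0.568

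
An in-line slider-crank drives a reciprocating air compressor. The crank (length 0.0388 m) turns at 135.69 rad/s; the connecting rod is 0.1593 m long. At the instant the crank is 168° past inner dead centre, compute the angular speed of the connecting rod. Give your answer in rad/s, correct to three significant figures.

ω = 135.7 rad/s
The rod makes angle φ with the slider axis where L sinφ = r sinθ; differentiating, L cosφ·φ̇ = r ω cosθ.
L cosφ = √(L² − r² sin²θ) = 0.1591 m.
|ω_rod| = r ω |cosθ| / √(L² − r² sin²θ) = 0.0388·135.7·0.97815/0.1591 = 32.369 rad/s.

32.4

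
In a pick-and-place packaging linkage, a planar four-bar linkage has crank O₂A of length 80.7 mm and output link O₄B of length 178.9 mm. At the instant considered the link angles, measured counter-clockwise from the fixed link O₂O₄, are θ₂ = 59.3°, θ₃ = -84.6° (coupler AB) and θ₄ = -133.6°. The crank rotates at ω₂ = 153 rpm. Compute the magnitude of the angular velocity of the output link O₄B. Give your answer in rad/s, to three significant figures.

5.64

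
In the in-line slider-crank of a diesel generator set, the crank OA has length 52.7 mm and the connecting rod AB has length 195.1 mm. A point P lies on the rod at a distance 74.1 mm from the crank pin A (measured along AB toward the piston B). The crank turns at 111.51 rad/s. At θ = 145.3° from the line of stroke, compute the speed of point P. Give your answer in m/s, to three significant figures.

ω = 111.5 rad/s.  Crank-pin speed |V_A| = rω = 5.8766 m/s, perpendicular to OA.
Rod angle: sinφ = −(r/L) sinθ ⇒ φ = -8.846°; ω_rod = −rω cosθ/√(L²−r²sin²θ) = +25.062 rad/s.
V_P = V_A + ω_rod × AP, with AP = 0.0741 m along the rod.
Components: V_Px = −rω sinθ − a·ω_rod·sinφ = -3.0598 m/s;  V_Py = rω cosθ + a·ω_rod·cosφ = -2.9964 m/s.
|V_P| = √(V_Px² + V_Py²) = 4.2827 m/s.

4.28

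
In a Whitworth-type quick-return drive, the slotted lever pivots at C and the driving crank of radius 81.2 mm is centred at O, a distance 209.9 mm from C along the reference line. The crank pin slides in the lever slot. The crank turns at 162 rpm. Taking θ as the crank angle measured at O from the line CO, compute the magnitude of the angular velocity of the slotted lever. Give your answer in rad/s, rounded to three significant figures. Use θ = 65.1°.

3.59

ω = 16.96 rad/s (from 162 rpm).
Crank pin A relative to C: A = (d + r cosθ, r sinθ); lever angle φ = atan2(r sinθ, d + r cosθ).
Differentiating tanφ: φ̇ = rω(d cosθ + r)/(d² + r² + 2dr cosθ).
d² + r² + 2dr cosθ = |CA|² = 0.0650036 m²;  d cosθ + r = +0.16958 m.
|ω_lever| = |0.0812·16.96·+0.16958| / 0.0650036 = 3.5936 rad/s.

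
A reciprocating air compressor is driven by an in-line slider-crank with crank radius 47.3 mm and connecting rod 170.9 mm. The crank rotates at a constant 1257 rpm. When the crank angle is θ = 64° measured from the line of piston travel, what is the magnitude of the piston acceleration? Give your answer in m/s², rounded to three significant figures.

218

ω = 2π·1257/60 = 131.6 rad/s
x(θ) = r cosθ + √(L² − r² sin²θ); with ω constant, a = ω²·d²x/dθ².
d²x/dθ² = −r cosθ − r²(cos2θ)/√u − r⁴ sin²2θ/(4u^{3/2}),  u = L² − r² sin²θ = 0.0273995 m².
Substituting r = 0.0473 m, L = 0.1709 m, θ = 64°: d²x/dθ² = -0.012585 m.
a = ω²·d²x/dθ² = (131.6)²·(-0.012585) = -218.06 m/s²;  |a| = 218.06 m/s².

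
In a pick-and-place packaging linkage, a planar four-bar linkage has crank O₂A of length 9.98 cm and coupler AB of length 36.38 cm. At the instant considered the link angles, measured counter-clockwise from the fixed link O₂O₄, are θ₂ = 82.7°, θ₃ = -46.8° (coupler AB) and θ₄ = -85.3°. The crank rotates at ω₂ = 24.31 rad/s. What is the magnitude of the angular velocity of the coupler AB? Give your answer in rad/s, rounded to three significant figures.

ω₂ = 24.31 rad/s
Differentiating the loop-closure r₂e^{iθ₂}+r₃e^{iθ₃}=r₁+r₄e^{iθ₄} gives r₂ω₂e^{iθ₂}+r₃ω₃e^{iθ₃}=r₄ω₄e^{iθ₄}.
Eliminating the other unknown: ω₃ = r₂ω₂ sin(θ₄−θ₂) / [r₃ sin(θ₃−θ₄)].
Numerator sine = -0.20791; denominator sine = +0.62251.
Result = 0.0998·24.31·(-0.20791) / (0.3638·(+0.62251)) = -2.2273 rad/s; magnitude 2.2273 rad/s.

2.23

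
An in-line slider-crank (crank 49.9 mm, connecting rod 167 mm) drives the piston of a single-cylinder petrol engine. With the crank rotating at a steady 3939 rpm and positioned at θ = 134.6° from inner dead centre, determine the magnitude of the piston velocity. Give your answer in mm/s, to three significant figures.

ω = 2π·3939/60 = 412.5 rad/s
For an in-line slider-crank, x = r cosθ + √(L² − r² sin²θ), so v = −rω sinθ·[1 + r cosθ/√(L² − r² sin²θ)].
With r = 0.0499 m, L = 0.167 m, θ = 134.6°: √(L² − r² sin²θ) = 0.16318 m.
v = −0.0499·412.5·0.71203·[1 + 0.0499·-0.70215/0.16318] = -11.509 m/s.
|v| = 11.509 m/s = 11509 mm/s.

11500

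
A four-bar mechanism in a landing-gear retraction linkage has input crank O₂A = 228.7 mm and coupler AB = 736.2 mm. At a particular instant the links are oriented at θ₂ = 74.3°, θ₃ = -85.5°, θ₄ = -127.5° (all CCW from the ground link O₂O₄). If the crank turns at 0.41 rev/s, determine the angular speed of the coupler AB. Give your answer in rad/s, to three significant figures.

0.444

ω₂ = 2.576 rad/s (from 0.41 rev/s).
Differentiating the loop-closure r₂e^{iθ₂}+r₃e^{iθ₃}=r₁+r₄e^{iθ₄} gives r₂ω₂e^{iθ₂}+r₃ω₃e^{iθ₃}=r₄ω₄e^{iθ₄}.
Eliminating the other unknown: ω₃ = r₂ω₂ sin(θ₄−θ₂) / [r₃ sin(θ₃−θ₄)].
Numerator sine = +0.37137; denominator sine = +0.66913.
Result = 0.2287·2.576·(+0.37137) / (0.7362·(+0.66913)) = +0.44415 rad/s; magnitude 0.44415 rad/s.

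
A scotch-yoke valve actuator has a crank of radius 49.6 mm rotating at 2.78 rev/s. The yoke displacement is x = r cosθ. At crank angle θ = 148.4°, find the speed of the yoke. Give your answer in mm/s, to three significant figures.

ω = 17.47 rad/s (from 2.78 rev/s).
x = r cosθ ⇒ ẋ = −rω sinθ.
|v| = rω|sinθ| = 0.0496·17.47·|sin 148.4°| = 0.45397 m/s = 453.97 mm/s.

454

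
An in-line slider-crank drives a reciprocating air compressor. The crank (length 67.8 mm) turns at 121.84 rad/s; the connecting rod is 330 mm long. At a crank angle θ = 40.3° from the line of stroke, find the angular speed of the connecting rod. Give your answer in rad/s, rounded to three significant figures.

19.3

ω = 121.8 rad/s
The rod makes angle φ with the slider axis where L sinφ = r sinθ; differentiating, L cosφ·φ̇ = r ω cosθ.
L cosφ = √(L² − r² sin²θ) = 0.32707 m.
|ω_rod| = r ω |cosθ| / √(L² − r² sin²θ) = 0.0678·121.8·0.76267/0.32707 = 19.262 rad/s.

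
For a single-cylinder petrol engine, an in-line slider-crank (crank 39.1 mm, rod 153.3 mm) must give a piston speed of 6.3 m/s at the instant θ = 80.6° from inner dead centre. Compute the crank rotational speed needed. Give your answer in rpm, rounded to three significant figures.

1500

For an in-line slider-crank, |v_piston| = rω|sinθ|·[1 + r cosθ/√(L² − r² sin²θ)].
With r = 0.0391 m, L = 0.1533 m, θ = 80.6°: the bracketed kinematic factor |dx/dθ| = 0.040235 m.
ω = v/|dx/dθ| = 6.3/0.040235 = 156.58 rad/s.
N = 60ω/(2π) = 1495.2 rpm.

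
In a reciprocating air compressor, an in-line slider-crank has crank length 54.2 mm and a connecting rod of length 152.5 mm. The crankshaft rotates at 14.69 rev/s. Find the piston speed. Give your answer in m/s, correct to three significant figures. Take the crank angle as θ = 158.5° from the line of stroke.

ω = 2π·14.7 = 92.3 rad/s
For an in-line slider-crank, x = r cosθ + √(L² − r² sin²θ), so v = −rω sinθ·[1 + r cosθ/√(L² − r² sin²θ)].
With r = 0.0542 m, L = 0.1525 m, θ = 158.5°: √(L² − r² sin²θ) = 0.1512 m.
v = −0.0542·92.3·0.36650·[1 + 0.0542·-0.93042/0.1512] = -1.222 m/s.
|v| = 1.222 m/s.

1.22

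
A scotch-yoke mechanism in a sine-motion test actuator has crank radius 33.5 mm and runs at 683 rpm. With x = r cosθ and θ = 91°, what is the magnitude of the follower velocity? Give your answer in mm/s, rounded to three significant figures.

2400

ω = 71.52 rad/s (from 683 rpm).
x = r cosθ ⇒ ẋ = −rω sinθ.
|v| = rω|sinθ| = 0.0335·71.52·|sin 91°| = 2.3957 m/s = 2395.7 mm/s.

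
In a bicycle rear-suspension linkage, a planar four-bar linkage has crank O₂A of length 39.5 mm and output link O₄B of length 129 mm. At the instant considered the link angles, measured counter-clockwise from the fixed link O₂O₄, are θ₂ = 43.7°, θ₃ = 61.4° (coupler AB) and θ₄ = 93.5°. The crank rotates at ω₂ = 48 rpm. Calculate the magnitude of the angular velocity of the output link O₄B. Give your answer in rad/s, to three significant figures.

0.881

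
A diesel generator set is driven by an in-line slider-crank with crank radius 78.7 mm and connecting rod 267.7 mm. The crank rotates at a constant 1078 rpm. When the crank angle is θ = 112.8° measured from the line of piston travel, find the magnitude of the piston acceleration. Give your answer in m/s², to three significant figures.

599

ω = 2π·1078/60 = 112.9 rad/s
x(θ) = r cosθ + √(L² − r² sin²θ); with ω constant, a = ω²·d²x/dθ².
d²x/dθ² = −r cosθ − r²(cos2θ)/√u − r⁴ sin²2θ/(4u^{3/2}),  u = L² − r² sin²θ = 0.0663997 m².
Substituting r = 0.0787 m, L = 0.2677 m, θ = 112.8°: d²x/dθ² = +0.047029 m.
a = ω²·d²x/dθ² = (112.9)²·(+0.047029) = +599.32 m/s²;  |a| = 599.32 m/s².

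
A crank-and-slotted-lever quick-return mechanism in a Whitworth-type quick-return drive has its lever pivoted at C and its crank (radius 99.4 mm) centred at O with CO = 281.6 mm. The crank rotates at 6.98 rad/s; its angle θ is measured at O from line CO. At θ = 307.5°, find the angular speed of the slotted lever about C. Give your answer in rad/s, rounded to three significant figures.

1.52

ω = 6.98 rad/s
Crank pin A relative to C: A = (d + r cosθ, r sinθ); lever angle φ = atan2(r sinθ, d + r cosθ).
Differentiating tanφ: φ̇ = rω(d cosθ + r)/(d² + r² + 2dr cosθ).
d² + r² + 2dr cosθ = |CA|² = 0.123259 m²;  d cosθ + r = +0.27083 m.
|ω_lever| = |0.0994·6.98·+0.27083| / 0.123259 = 1.5245 rad/s.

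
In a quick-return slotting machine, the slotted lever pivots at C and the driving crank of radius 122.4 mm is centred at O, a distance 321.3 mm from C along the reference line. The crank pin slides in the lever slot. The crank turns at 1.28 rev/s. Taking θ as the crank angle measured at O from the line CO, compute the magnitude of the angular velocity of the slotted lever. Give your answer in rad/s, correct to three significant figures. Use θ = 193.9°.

ω = 8.042 rad/s (from 1.28 rev/s).
Crank pin A relative to C: A = (d + r cosθ, r sinθ); lever angle φ = atan2(r sinθ, d + r cosθ).
Differentiating tanφ: φ̇ = rω(d cosθ + r)/(d² + r² + 2dr cosθ).
d² + r² + 2dr cosθ = |CA|² = 0.0418645 m²;  d cosθ + r = -0.18949 m.
|ω_lever| = |0.1224·8.042·-0.18949| / 0.0418645 = 4.4557 rad/s.

4.46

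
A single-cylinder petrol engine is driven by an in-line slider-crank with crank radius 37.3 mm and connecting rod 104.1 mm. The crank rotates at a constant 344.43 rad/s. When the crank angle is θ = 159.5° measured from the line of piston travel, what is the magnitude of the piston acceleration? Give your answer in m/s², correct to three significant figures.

ω = 344.4 rad/s
x(θ) = r cosθ + √(L² − r² sin²θ); with ω constant, a = ω²·d²x/dθ².
d²x/dθ² = −r cosθ − r²(cos2θ)/√u − r⁴ sin²2θ/(4u^{3/2}),  u = L² − r² sin²θ = 0.0106662 m².
Substituting r = 0.0373 m, L = 0.1041 m, θ = 159.5°: d²x/dθ² = +0.024582 m.
a = ω²·d²x/dθ² = (344.4)²·(+0.024582) = +2916.2 m/s²;  |a| = 2916.2 m/s².

2920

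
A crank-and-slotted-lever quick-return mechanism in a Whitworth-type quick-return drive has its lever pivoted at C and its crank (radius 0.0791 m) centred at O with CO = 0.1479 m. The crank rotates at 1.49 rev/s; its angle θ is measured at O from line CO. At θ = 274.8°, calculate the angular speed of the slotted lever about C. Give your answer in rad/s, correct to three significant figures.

2.25

ω = 9.362 rad/s (from 1.49 rev/s).
Crank pin A relative to C: A = (d + r cosθ, r sinθ); lever angle φ = atan2(r sinθ, d + r cosθ).
Differentiating tanφ: φ̇ = rω(d cosθ + r)/(d² + r² + 2dr cosθ).
d² + r² + 2dr cosθ = |CA|² = 0.0300891 m²;  d cosθ + r = +0.091476 m.
|ω_lever| = |0.0791·9.362·+0.091476| / 0.0300891 = 2.2513 rad/s.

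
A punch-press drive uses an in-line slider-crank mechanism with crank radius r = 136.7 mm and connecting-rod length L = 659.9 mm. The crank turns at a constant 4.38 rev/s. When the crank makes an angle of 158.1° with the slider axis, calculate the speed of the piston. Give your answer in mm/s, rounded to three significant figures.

1130

ω = 2π·4.38 = 27.52 rad/s
For an in-line slider-crank, x = r cosθ + √(L² − r² sin²θ), so v = −rω sinθ·[1 + r cosθ/√(L² − r² sin²θ)].
With r = 0.1367 m, L = 0.6599 m, θ = 158.1°: √(L² − r² sin²θ) = 0.65793 m.
v = −0.1367·27.52·0.37299·[1 + 0.1367·-0.92784/0.65793] = -1.1327 m/s.
|v| = 1.1327 m/s = 1132.7 mm/s.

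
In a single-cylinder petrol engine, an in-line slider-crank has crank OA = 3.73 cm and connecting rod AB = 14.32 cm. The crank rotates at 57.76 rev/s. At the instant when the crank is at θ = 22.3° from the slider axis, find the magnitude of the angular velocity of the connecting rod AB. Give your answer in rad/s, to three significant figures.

ω = 362.9 rad/s (converted from 57.76 rev/s).
The rod makes angle φ with the slider axis where L sinφ = r sinθ; differentiating, L cosφ·φ̇ = r ω cosθ.
L cosφ = √(L² − r² sin²θ) = 0.1425 m.
|ω_rod| = r ω |cosθ| / √(L² − r² sin²θ) = 0.0373·362.9·0.92521/0.1425 = 87.891 rad/s.

87.9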